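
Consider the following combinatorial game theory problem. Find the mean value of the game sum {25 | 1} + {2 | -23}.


G1 = {25 | 1}, G2 = {2 | -23}
Each is a switch {a | b} with numbers a > b; its mean value is (a + b)/2, and mean value is additive over game sums: m(G1 + G2) = m(G1) + m(G2).
Mean of G1 = (25 + (1))/2 = 26/2 = 13
Mean of G2 = (2 + (-23))/2 = -21/2 = -21/2
Mean of G1 + G2 = 13 + -21/2 = 5/2

5/2


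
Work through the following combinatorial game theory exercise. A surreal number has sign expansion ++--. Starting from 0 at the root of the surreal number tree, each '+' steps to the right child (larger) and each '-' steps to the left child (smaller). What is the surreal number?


Sign expansion: ++--
Rule: track bounds (lo, hi), initially (-inf, +inf). On '+', the current value becomes lo and we move to the simplest number in (value, hi): value + 1 if hi = +inf, otherwise the midpoint (value + hi)/2. On '-', the current value becomes hi and we move to value - 1 if lo = -inf, otherwise the midpoint (lo + value)/2.
Start at 0.
Step 1: sign = +, move right. Bounds: (0, +inf). Value = 1
Step 2: sign = +, move right. Bounds: (1, +inf). Value = 2
Step 3: sign = -, move left. Bounds: (1, 2). Value = 3/2
Step 4: sign = -, move left. Bounds: (1, 3/2). Value = 5/4
The surreal number with sign expansion ++-- is 5/4.

5/4


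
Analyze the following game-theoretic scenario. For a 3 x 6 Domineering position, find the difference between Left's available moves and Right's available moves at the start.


Board is 3 x 6 (rows x cols).
Left (vertical) placements: (rows-1) * cols = 2 * 6 = 12
Right (horizontal) placements: rows * (cols-1) = 3 * 5 = 15
Advantage = Left - Right = 12 - 15 = -3

-3


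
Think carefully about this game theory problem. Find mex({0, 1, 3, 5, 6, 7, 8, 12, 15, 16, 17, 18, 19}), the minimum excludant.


Set = {0, 1, 3, 5, 6, 7, 8, 12, 15, 16, 17, 18, 19}
0 is in the set.
1 is in the set.
2 is NOT in the set. This is the mex.
mex = 2

2


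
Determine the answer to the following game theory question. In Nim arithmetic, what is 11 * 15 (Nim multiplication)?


Nim multiplication is bilinear over XOR: (u XOR v) * w = (u*w) XOR (v*w).
So we split each operand into its bit components and XOR the pairwise Nim products.
11 = 1 + 2 + 8 (as XOR of powers of 2).
15 = 1 + 2 + 4 + 8 (as XOR of powers of 2).
Using the standard Nim-product table on single bits:
  2*2 = 3,   2*4 = 8,   2*8 = 12,
  4*4 = 6,   4*8 = 11,  8*8 = 13,
and  1*x = x (identity), k*l = l*k (commutative).
Pairwise Nim products:
  1 * 1 = 1
  1 * 2 = 2
  1 * 4 = 4
  1 * 8 = 8
  2 * 1 = 2
  2 * 2 = 3
  2 * 4 = 8
  2 * 8 = 12
  8 * 1 = 8
  8 * 2 = 12
  8 * 4 = 11
  8 * 8 = 13
XOR them: 1 XOR 2 XOR 4 XOR 8 XOR 2 XOR 3 XOR 8 XOR 12 XOR 8 XOR 12 XOR 11 XOR 13 = 8.
Result: 11 * 15 = 8 (in Nim).

8


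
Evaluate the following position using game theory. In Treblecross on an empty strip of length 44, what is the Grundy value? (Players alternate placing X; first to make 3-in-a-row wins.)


Treblecross: place X on empty cells; 3-in-a-row wins.
Playing within two cells of an existing X lets the opponent win at once, so sensible play treats the cells i-2..i+2 around each X as dead. The player left with no safe cell loses, so this is a normal-play take-away game on strips of safe cells.
Placing X at cell i (0-indexed) of a strip of k safe cells leaves independent strips of sizes max(0, i-2) and max(0, k-i-3). Hence G(k) = mex{ G(max(0,i-2)) XOR G(max(0,k-i-3)) : 0 <= i < k }, with G(0) = 0.
G(1): splits (0,0):0^0=0 -> mex({0}) = 1
G(2): splits (0,0):0^0=0 -> mex({0}) = 1
G(3): splits (0,0):0^0=0 -> mex({0}) = 1
G(4): splits (0,1):0^1=1 (0,0):0^0=0 -> mex({0, 1}) = 2
G(5): splits (0,2):0^1=1 (0,1):0^1=1 (0,0):0^0=0 -> mex({0, 1}) = 2
G(6) = mex({1}) = 0
G(7) = mex({0, 1, 2}) = 3
G(8) = mex({0, 1, 2}) = 3
G(9) = mex({0, 2}) = 1
G(10) = mex({0, 2, 3}) = 1
G(11) = mex({0, 3}) = 1
G(12) = mex({1, 3}) = 0
G(13) = mex({0, 1, 2, 3}) = 4
G(14) = mex({0, 1, 2}) = 3
G(15) = mex({0, 1, 2}) = 3
G(16) = mex({0, 1, 2, 4}) = 3
G(17) = mex({0, 1, 3, 4}) = 2
G(18) = mex({0, 1, 3, 4}) = 2
G(19) = mex({0, 1, 3, 5}) = 2
G(20) = mex({0, 1, 2, 3, 5}) = 4
G(21) = mex({0, 1, 2, 3, 5}) = 4
G(22) = mex({1, 2, 6}) = 0
G(23) = mex({0, 1, 2, 3, 4, 6}) = 5
G(24) = mex({0, 1, 2, 3, 4}) = 5
G(25) = mex({0, 1, 3, 4, 7}) = 2
G(26) = mex({0, 1, 3, 4, 5, 7}) = 2
G(27) = mex({0, 1, 3, 5}) = 2
G(28) = mex({0, 1, 2, 5}) = 3
G(29) = mex({0, 1, 2, 4, 5, 6}) = 3
G(30) = mex({1, 2, 4, 6}) = 0
G(31) = mex({0, 1, 2, 3, 4, 6}) = 5
G(32) = mex({1, 2, 3, 4, 7}) = 0
G(33) = mex({0, 3, 7}) = 1
G(34) = mex({0, 2, 3, 5, 7}) = 1
G(35) = mex({0, 2, 3, 5, 6}) = 1
G(36) = mex({0, 1, 2, 5, 6}) = 3
G(37) = mex({0, 1, 2, 4, 5, 6}) = 3
G(38) = mex({0, 1, 2, 4}) = 3
G(39) = mex({0, 1, 2, 3, 4, 7}) = 5
G(40) = mex({0, 1, 2, 3, 4, 5, 7}) = 6
G(41) = mex({0, 1, 2, 3, 5, 7}) = 4
G(42) = mex({0, 1, 2, 3, 5, 6, 7}) = 4
G(43) = mex({0, 2, 3, 5, 6}) = 1
G(44) = mex({1, 2, 3, 4, 5, 6}) = 0
Therefore G(44) = 0.

0


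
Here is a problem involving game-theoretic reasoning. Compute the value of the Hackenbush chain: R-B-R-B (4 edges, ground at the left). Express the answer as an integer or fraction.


Edges (from ground): R-B-R-B
By Berlekamp's sign-expansion rule, a Blue-Red Hackenbush stalk has the value of the surreal number whose sign sequence is the edge sequence with B -> + and R -> -.
Sign sequence: -+-+
Trace the sign expansion in the surreal number tree, starting from 0:
Edge 1: R (sign -) -> bounds (-inf, 0), value = -1
Edge 2: B (sign +) -> bounds (-1, 0), value = -1/2
Edge 3: R (sign -) -> bounds (-1, -1/2), value = -3/4
Edge 4: B (sign +) -> bounds (-3/4, -1/2), value = -5/8
Game value = -5/8

-5/8


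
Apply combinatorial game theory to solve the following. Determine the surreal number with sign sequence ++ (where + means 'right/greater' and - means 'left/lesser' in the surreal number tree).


Sign expansion: ++
Rule: track bounds (lo, hi), initially (-inf, +inf). On '+', the current value becomes lo and we move to the simplest number in (value, hi): value + 1 if hi = +inf, otherwise the midpoint (value + hi)/2. On '-', the current value becomes hi and we move to value - 1 if lo = -inf, otherwise the midpoint (lo + value)/2.
Start at 0.
Step 1: sign = +, move right. Bounds: (0, +inf). Value = 1
Step 2: sign = +, move right. Bounds: (1, +inf). Value = 2
The surreal number with sign expansion ++ is 2.

2


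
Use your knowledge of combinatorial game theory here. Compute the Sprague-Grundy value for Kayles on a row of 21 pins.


Kayles: a move removes 1 or 2 adjacent pins from a contiguous row.
Removing pins from a row of k leaves two independent rows (a, b) with a + b = k - 1 (one pin) or a + b = k - 2 (two pins); an end removal gives a = 0.
By Sprague-Grundy, G(k) = mex{ G(a) XOR G(b) } over all these splits. G(0) = 0.
G(1): splits (0,0):0^0=0 -> mex({0}) = 1
G(2): splits (0,1):0^1=1 (0,0):0^0=0 -> mex({0, 1}) = 2
G(3): splits (0,2):0^2=2 (1,1):1^1=0 (0,1):0^1=1 -> mex({0, 1, 2}) = 3
G(4): splits (0,3):0^3=3 (1,2):1^2=3 (0,2):0^2=2 (1,1):1^1=0 -> mex({0, 2, 3}) = 1
G(5): splits (0,4):0^1=1 (1,3):1^3=2 (2,2):2^2=0 (0,3):0^3=3 (1,2):1^2=3 -> mex({0, 1, 2, 3}) = 4
G(6) = mex({0, 1, 2, 4}) = 3
G(7) = mex({0, 1, 3, 4, 5}) = 2
G(8) = mex({0, 2, 3, 5, 6}) = 1
G(9) = mex({0, 1, 2, 3, 6, 7}) = 4
G(10) = mex({0, 1, 3, 4, 5, 7}) = 2
G(11) = mex({0, 1, 2, 3, 4, 5}) = 6
G(12) = mex({0, 1, 2, 3, 5, 6, 7}) = 4
G(13) = mex({0, 2, 3, 4, 6, 7}) = 1
G(14) = mex({0, 1, 4, 5, 6, 7}) = 2
G(15) = mex({0, 1, 2, 3, 4, 5, 6}) = 7
G(16) = mex({0, 2, 3, 5, 6, 7}) = 1
G(17) = mex({0, 1, 2, 3, 5, 6, 7}) = 4
G(18) = mex({0, 1, 2, 4, 5, 6}) = 3
G(19) = mex({0, 1, 3, 4, 5, 7}) = 2
G(20) = mex({0, 2, 3, 4, 5, 6, 7}) = 1
G(21) = mex({0, 1, 2, 3, 5, 6, 7}) = 4
Therefore G(21) = 4.

4


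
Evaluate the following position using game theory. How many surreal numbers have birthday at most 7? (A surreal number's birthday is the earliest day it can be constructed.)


Day 0: {|} = 0 is born. Count = 1.
Day n: the number of surreal numbers born by day n is 2^(n+1) - 1.
By day 0: 2^1 - 1 = 1
By day 1: 2^2 - 1 = 3
By day 2: 2^3 - 1 = 7
By day 3: 2^4 - 1 = 15
By day 4: 2^5 - 1 = 31
By day 5: 2^6 - 1 = 63
By day 6: 2^7 - 1 = 127
By day 7: 2^8 - 1 = 255
By day 7: 255 surreal numbers.

255


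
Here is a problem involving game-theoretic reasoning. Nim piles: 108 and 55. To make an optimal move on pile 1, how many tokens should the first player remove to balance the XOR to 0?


Piles: 108 and 55
Current XOR: 108 XOR 55 = 91 (non-zero, so this is an N-position).
To make the XOR zero, we need to find a move that balances the piles.
For pile 1 (size 108): target = 108 XOR 91 = 55
We reduce pile 1 from 108 to 55.
Tokens removed: 108 - 55 = 53
Verification: 55 XOR 55 = 0

53


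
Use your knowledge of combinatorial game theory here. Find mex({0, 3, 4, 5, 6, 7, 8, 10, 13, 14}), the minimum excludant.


Set = {0, 3, 4, 5, 6, 7, 8, 10, 13, 14}
0 is in the set.
1 is NOT in the set. This is the mex.
mex = 1

1


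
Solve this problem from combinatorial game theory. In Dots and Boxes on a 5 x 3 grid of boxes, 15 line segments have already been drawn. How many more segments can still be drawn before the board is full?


Grid: 5 x 3 boxes, i.e. 6 rows and 4 columns of dots.
Horizontal edges: (rows + 1) * cols = 6 * 3 = 18
Vertical edges: rows * (cols + 1) = 5 * 4 = 20
Total edges: 18 + 20 = 38
Edges drawn: 15
Remaining: 38 - 15 = 23

23


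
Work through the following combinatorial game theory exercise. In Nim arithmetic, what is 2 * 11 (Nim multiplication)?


Nim multiplication is bilinear over XOR: (u XOR v) * w = (u*w) XOR (v*w).
So we split each operand into its bit components and XOR the pairwise Nim products.
2 = 2 (as XOR of powers of 2).
11 = 1 + 2 + 8 (as XOR of powers of 2).
Using the standard Nim-product table on single bits:
  2*2 = 3,   2*4 = 8,   2*8 = 12,
  4*4 = 6,   4*8 = 11,  8*8 = 13,
and  1*x = x (identity), k*l = l*k (commutative).
Pairwise Nim products:
  2 * 1 = 2
  2 * 2 = 3
  2 * 8 = 12
XOR them: 2 XOR 3 XOR 12 = 13.
Result: 2 * 11 = 13 (in Nim).

13


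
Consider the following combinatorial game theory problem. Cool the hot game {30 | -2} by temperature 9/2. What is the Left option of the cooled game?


Original game: {30 | -2} (a switch {a | b} with a > b).
Cooling by t (for t below the temperature (a - b)/2 = 16) taxes each move by t: {a | b} cooled by t is {a - t | b + t}.
Cooling amount: t = 9/2
Cooled Left option: 30 - 9/2 = 51/2
Cooled Right option: -2 + 9/2 = 5/2
Cooled game: {51/2 | 5/2}
Left option = 51/2

51/2


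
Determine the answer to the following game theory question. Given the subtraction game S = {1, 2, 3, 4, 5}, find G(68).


The subtraction set is S = {1, 2, 3, 4, 5}.
G(k) = mex{ G(k - s) : s in S, s <= k }. We compute iteratively: G(0) = 0.
G(1) = mex({0}) = 1
G(2) = mex({0, 1}) = 2
G(3) = mex({0, 1, 2}) = 3
G(4) = mex({0, 1, 2, 3}) = 4
G(5) = mex({0, 1, 2, 3, 4}) = 5
G(6) = mex({1, 2, 3, 4, 5}) = 0
G(7) = mex({0, 2, 3, 4, 5}) = 1
G(8) = mex({0, 1, 3, 4, 5}) = 2
G(9) = mex({0, 1, 2, 4, 5}) = 3
G(10) = mex({0, 1, 2, 3, 5}) = 4
Observe that G(6)..G(10) = 0, 1, 2, 3, 4 repeats G(0)..G(4) = 0, 1, 2, 3, 4.
For k >= max(S) = 5, G(k) is determined by the previous 5 values G(k-5)..G(k-1); a window of 5 consecutive values has recurred shifted by 6, so by induction G(k + 6) = G(k) for all k >= 0: the sequence is periodic from the start with period 6.
One period: G(0..5) = 0, 1, 2, 3, 4, 5.
68 mod 6 = 2, so G(68) = G(2) = 2.

2


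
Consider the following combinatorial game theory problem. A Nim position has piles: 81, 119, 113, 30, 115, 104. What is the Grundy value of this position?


We need the XOR (exclusive or) of all pile sizes.
After XOR-ing pile 1 (size 81): 0 XOR 81 = 81
After XOR-ing pile 2 (size 119): 81 XOR 119 = 38
After XOR-ing pile 3 (size 113): 38 XOR 113 = 87
After XOR-ing pile 4 (size 30): 87 XOR 30 = 73
After XOR-ing pile 5 (size 115): 73 XOR 115 = 58
After XOR-ing pile 6 (size 104): 58 XOR 104 = 82
The Nim-value of this position is 82.

82


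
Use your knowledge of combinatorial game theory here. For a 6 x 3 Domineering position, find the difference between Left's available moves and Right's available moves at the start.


Board is 6 x 3 (rows x cols).
Left (vertical) placements: (rows-1) * cols = 5 * 3 = 15
Right (horizontal) placements: rows * (cols-1) = 6 * 2 = 12
Advantage = Left - Right = 15 - 12 = 3

3


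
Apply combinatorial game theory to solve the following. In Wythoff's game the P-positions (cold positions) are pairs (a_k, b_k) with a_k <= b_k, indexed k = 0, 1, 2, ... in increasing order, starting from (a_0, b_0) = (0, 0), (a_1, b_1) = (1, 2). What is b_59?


By Wythoff's theorem, a_k = floor(k * phi) and b_k = floor(k * phi^2) = a_k + k, where phi = (1 + sqrt(5))/2 is the golden ratio.
phi = (1 + sqrt(5))/2 = 1.618034
phi^2 = phi + 1 = 2.618034
k = 59
k * phi^2 = 59 * 2.618034 = 154.464005
b_59 = floor(k * phi^2) = 154 (check: a_59 + k = 95 + 59 = 154)

154


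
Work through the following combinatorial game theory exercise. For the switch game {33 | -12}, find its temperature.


The game is {33 | -12}, a switch {a | b} with numbers a > b.
Cooling {a | b} by t gives {a - t | b + t}, which stops being hot when a - t = b + t, i.e. at t = (a - b)/2. So the temperature of a switch is (a - b)/2.
Temperature = (Left option - Right option) / 2
= (33 - (-12)) / 2
= 45 / 2
= 45/2

45/2


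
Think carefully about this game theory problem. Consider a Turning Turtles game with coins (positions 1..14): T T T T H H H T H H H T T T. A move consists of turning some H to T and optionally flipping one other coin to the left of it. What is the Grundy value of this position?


Coins: T T T T H H H T H H H T T T
Key fact: a single head at position k behaves exactly like a Nim heap of size k (turning it to T and optionally flipping a coin at j < k corresponds to moving the heap from k to j, or to 0), and heads combine as a disjunctive sum (two heads at the same place would cancel, matching j XOR j = 0). So the Nim-value is the XOR of the 1-indexed positions of the heads.
Face-up positions (1-indexed): [5, 6, 7, 9, 10, 11]
XOR 0 with 5: 0 XOR 5 = 5
XOR 5 with 6: 5 XOR 6 = 3
XOR 3 with 7: 3 XOR 7 = 4
XOR 4 with 9: 4 XOR 9 = 13
XOR 13 with 10: 13 XOR 10 = 7
XOR 7 with 11: 7 XOR 11 = 12
Nim-value = 12

12


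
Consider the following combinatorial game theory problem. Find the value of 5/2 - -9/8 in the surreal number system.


x = 5/2, y = -9/8
Converting to common denominator: 8
x = 20/8, y = -9/8
x - y = 5/2 - -9/8 = 29/8

29/8


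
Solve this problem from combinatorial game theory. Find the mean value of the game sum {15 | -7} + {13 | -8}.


G1 = {15 | -7}, G2 = {13 | -8}
Each is a switch {a | b} with numbers a > b; its mean value is (a + b)/2, and mean value is additive over game sums: m(G1 + G2) = m(G1) + m(G2).
Mean of G1 = (15 + (-7))/2 = 8/2 = 4
Mean of G2 = (13 + (-8))/2 = 5/2 = 5/2
Mean of G1 + G2 = 4 + 5/2 = 13/2

13/2


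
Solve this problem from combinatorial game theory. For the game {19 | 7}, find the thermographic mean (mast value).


Game = {19 | 7}, a switch {a | b} with numbers a > b.
Its thermograph has left wall a - t and right wall b + t, which meet at t = (a - b)/2, where both equal (a + b)/2. So the mast (mean value) is at (a + b)/2.
Mean = (19 + (7))/2 = 26/2 = 13

13


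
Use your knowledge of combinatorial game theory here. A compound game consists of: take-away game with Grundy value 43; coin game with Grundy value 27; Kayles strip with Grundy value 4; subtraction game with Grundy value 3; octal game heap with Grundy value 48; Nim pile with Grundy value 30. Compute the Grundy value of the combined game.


By the Sprague-Grundy theorem, the Grundy value of a sum of games is the XOR of individual Grundy values.
take-away game: Grundy value = 43. Running XOR: 0 XOR 43 = 43
coin game: Grundy value = 27. Running XOR: 43 XOR 27 = 48
Kayles strip: Grundy value = 4. Running XOR: 48 XOR 4 = 52
subtraction game: Grundy value = 3. Running XOR: 52 XOR 3 = 55
octal game heap: Grundy value = 48. Running XOR: 55 XOR 48 = 7
Nim pile: Grundy value = 30. Running XOR: 7 XOR 30 = 25
The combined Grundy value is 25.

25


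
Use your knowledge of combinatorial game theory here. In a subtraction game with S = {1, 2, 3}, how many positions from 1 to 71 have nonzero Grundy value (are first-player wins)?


Subtraction set S = {1, 2, 3}, so G(n) = n mod 4.
G(n) = 0 when n is a multiple of 4.
Multiples of 4 in [1, 71]: 17
N-positions (nonzero Grundy) = 71 - 17 = 54

54


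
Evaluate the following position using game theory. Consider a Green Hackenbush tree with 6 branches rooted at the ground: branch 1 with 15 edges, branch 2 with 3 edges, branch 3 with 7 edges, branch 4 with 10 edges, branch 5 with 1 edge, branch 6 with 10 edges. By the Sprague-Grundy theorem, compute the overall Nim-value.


The tree has 6 branches from the ground vertex.
In Green Hackenbush, the Nim-value of a simple path of length k is k.
Branch 1: length 15, Nim-value = 15
Branch 2: length 3, Nim-value = 3
Branch 3: length 7, Nim-value = 7
Branch 4: length 10, Nim-value = 10
Branch 5: length 1, Nim-value = 1
Branch 6: length 10, Nim-value = 10
Total Nim-value = XOR of all branch values:
0 XOR 15 = 15
15 XOR 3 = 12
12 XOR 7 = 11
11 XOR 10 = 1
1 XOR 1 = 0
0 XOR 10 = 10
Nim-value of the tree = 10

10


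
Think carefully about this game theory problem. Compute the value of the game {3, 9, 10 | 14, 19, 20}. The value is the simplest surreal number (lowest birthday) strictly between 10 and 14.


Left options: {3, 9, 10}, max = 10
Right options: {14, 19, 20}, min = 14
All options are numbers and max(Left) < min(Right), so by the simplicity theorem the value is the simplest (earliest-born) number strictly between 10 and 14.
Integers 11 through 13 all lie strictly between 10 and 14.
Among integers, the simplest (lowest birthday = smallest |n|; 0 is born on day 0, +-n on day n) is 11.
No non-integer in the interval can be simpler: if x is a non-integer in the interval, then floor(x) or ceil(x) also lies in the interval (the interval contains an integer), and both are proper prefixes of x's sign expansion, i.e. born earlier. So the game value is 11.
Game value = 11

11


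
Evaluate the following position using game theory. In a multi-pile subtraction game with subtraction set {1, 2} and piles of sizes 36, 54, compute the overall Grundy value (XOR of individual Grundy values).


Subtraction set: {1, 2}
For this subtraction set, G(n) = n mod 3 (period = max + 1 = 3).
Pile 1 (size 36): G(36) = 36 mod 3 = 0
Pile 2 (size 54): G(54) = 54 mod 3 = 0
Total Grundy value = XOR of all: 0 XOR 0 = 0

0


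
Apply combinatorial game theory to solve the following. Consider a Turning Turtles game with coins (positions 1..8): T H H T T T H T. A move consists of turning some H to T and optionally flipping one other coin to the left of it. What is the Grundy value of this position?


Coins: T H H T T T H T
Key fact: a single head at position k behaves exactly like a Nim heap of size k (turning it to T and optionally flipping a coin at j < k corresponds to moving the heap from k to j, or to 0), and heads combine as a disjunctive sum (two heads at the same place would cancel, matching j XOR j = 0). So the Nim-value is the XOR of the 1-indexed positions of the heads.
Face-up positions (1-indexed): [2, 3, 7]
XOR 0 with 2: 0 XOR 2 = 2
XOR 2 with 3: 2 XOR 3 = 1
XOR 1 with 7: 1 XOR 7 = 6
Nim-value = 6

6


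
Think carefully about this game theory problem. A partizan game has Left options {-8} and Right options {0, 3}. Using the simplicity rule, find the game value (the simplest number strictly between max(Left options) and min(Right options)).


Left options: {-8}, max = -8
Right options: {0, 3}, min = 0
All options are numbers and max(Left) < min(Right), so by the simplicity theorem the value is the simplest (earliest-born) number strictly between -8 and 0.
Integers -7 through -1 all lie strictly between -8 and 0.
Among integers, the simplest (lowest birthday = smallest |n|; 0 is born on day 0, +-n on day n) is -1.
No non-integer in the interval can be simpler: if x is a non-integer in the interval, then floor(x) or ceil(x) also lies in the interval (the interval contains an integer), and both are proper prefixes of x's sign expansion, i.e. born earlier. So the game value is -1.
Game value = -1

-1


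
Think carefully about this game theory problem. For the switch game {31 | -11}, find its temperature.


The game is {31 | -11}, a switch {a | b} with numbers a > b.
Cooling {a | b} by t gives {a - t | b + t}, which stops being hot when a - t = b + t, i.e. at t = (a - b)/2. So the temperature of a switch is (a - b)/2.
Temperature = (Left option - Right option) / 2
= (31 - (-11)) / 2
= 42 / 2
= 21

21


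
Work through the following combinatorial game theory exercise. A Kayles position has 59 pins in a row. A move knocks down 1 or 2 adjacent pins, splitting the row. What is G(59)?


Kayles: a move removes 1 or 2 adjacent pins from a contiguous row.
Removing pins from a row of k leaves two independent rows (a, b) with a + b = k - 1 (one pin) or a + b = k - 2 (two pins); an end removal gives a = 0.
By Sprague-Grundy, G(k) = mex{ G(a) XOR G(b) } over all these splits. G(0) = 0.
G(1): splits (0,0):0^0=0 -> mex({0}) = 1
G(2): splits (0,1):0^1=1 (0,0):0^0=0 -> mex({0, 1}) = 2
G(3): splits (0,2):0^2=2 (1,1):1^1=0 (0,1):0^1=1 -> mex({0, 1, 2}) = 3
G(4): splits (0,3):0^3=3 (1,2):1^2=3 (0,2):0^2=2 (1,1):1^1=0 -> mex({0, 2, 3}) = 1
G(5): splits (0,4):0^1=1 (1,3):1^3=2 (2,2):2^2=0 (0,3):0^3=3 (1,2):1^2=3 -> mex({0, 1, 2, 3}) = 4
G(6) = mex({0, 1, 2, 4}) = 3
G(7) = mex({0, 1, 3, 4, 5}) = 2
G(8) = mex({0, 2, 3, 5, 6}) = 1
G(9) = mex({0, 1, 2, 3, 6, 7}) = 4
G(10) = mex({0, 1, 3, 4, 5, 7}) = 2
G(11) = mex({0, 1, 2, 3, 4, 5}) = 6
G(12) = mex({0, 1, 2, 3, 5, 6, 7}) = 4
G(13) = mex({0, 2, 3, 4, 6, 7}) = 1
G(14) = mex({0, 1, 4, 5, 6, 7}) = 2
G(15) = mex({0, 1, 2, 3, 4, 5, 6}) = 7
G(16) = mex({0, 2, 3, 5, 6, 7}) = 1
G(17) = mex({0, 1, 2, 3, 5, 6, 7}) = 4
G(18) = mex({0, 1, 2, 4, 5, 6}) = 3
G(19) = mex({0, 1, 3, 4, 5, 7}) = 2
G(20) = mex({0, 2, 3, 4, 5, 6, 7}) = 1
G(21) = mex({0, 1, 2, 3, 5, 6, 7}) = 4
G(22) = mex({0, 1, 2, 3, 4, 5, 7}) = 6
G(23) = mex({0, 1, 2, 3, 4, 5, 6}) = 7
G(24) = mex({0, 1, 2, 3, 5, 6, 7}) = 4
G(25) = mex({0, 2, 3, 4, 6, 7}) = 1
G(26) = mex({0, 1, 3, 4, 5, 6, 7}) = 2
G(27) = mex({0, 1, 2, 3, 4, 5, 6, 7}) = 8
G(28) = mex({0, 1, 2, 3, 4, 6, 7, 8}) = 5
G(29) = mex({0, 1, 2, 3, 5, 6, 7, 8, 9}) = 4
G(30) = mex({0, 1, 2, 3, 4, 5, 6, 9, 10}) = 7
G(31) = mex({0, 1, 3, 4, 5, 7, 10, 11}) = 2
G(32) = mex({0, 2, 3, 4, 5, 6, 7, 9, 11}) = 1
G(33) = mex({0, 1, 2, 3, 4, 5, 6, 7, 9, 12}) = 8
G(34) = mex({0, 1, 2, 3, 4, 5, 7, 8, 11, 12}) = 6
G(35) = mex({0, 1, 2, 3, 4, 5, 6, 8, 9, 10, 11}) = 7
G(36) = mex({0, 1, 2, 3, 5, 6, 7, 9, 10}) = 4
G(37) = mex({0, 2, 3, 4, 6, 7, 9, 10, 11, 12}) = 1
G(38) = mex({0, 1, 3, 4, 5, 6, 7, 9, 10, 11, 12}) = 2
G(39) = mex({0, 1, 2, 4, 5, 6, 7, 9, 10, 12, 14}) = 3
G(40) = mex({0, 2, 3, 4, 6, 7, 11, 12, 14}) = 1
G(41) = mex({0, 1, 2, 3, 5, 6, 7, 9, 10, 11, 12}) = 4
G(42) = mex({0, 1, 2, 3, 4, 5, 6, 9, 10}) = 7
G(43) = mex({0, 1, 3, 4, 5, 7, 9, 10, 12, 15}) = 2
G(44) = mex({0, 2, 3, 4, 5, 6, 7, 9, 10, 12, 15}) = 1
G(45) = mex({0, 1, 2, 3, 4, 5, 6, 7, 9, 10, 12, 14}) = 8
G(46) = mex({0, 1, 3, 4, 5, 7, 8, 11, 12, 14}) = 2
G(47) = mex({0, 1, 2, 3, 4, 5, 6, 8, 9, 10, 11, 12}) = 7
G(48) = mex({0, 1, 2, 3, 5, 6, 7, 9, 10}) = 4
G(49) = mex({0, 2, 3, 4, 6, 7, 9, 10, 11, 12, 15}) = 1
G(50) = mex({0, 1, 4, 5, 6, 7, 9, 11, 12, 14, 15}) = 2
G(51) = mex({0, 1, 2, 3, 4, 5, 6, 7, 9, 12, 14, 15}) = 8
G(52) = mex({0, 2, 3, 4, 5, 6, 7, 8, 11, 12, 15}) = 1
G(53) = mex({0, 1, 2, 3, 5, 6, 7, 8, 9, 10, 11, 12}) = 4
G(54) = mex({0, 1, 2, 3, 4, 5, 6, 9, 10}) = 7
G(55) = mex({0, 1, 3, 4, 5, 7, 9, 10, 11, 12}) = 2
G(56) = mex({0, 2, 3, 4, 5, 6, 7, 9, 10, 11, 12, 13, 14}) = 1
G(57) = mex({0, 1, 2, 3, 5, 6, 7, 9, 10, 12, 13, 14, 15}) = 4
G(58) = mex({0, 1, 3, 4, 5, 7, 11, 12, 14, 15}) = 2
G(59) = mex({0, 1, 2, 3, 4, 5, 6, 9, 10, 11, 12, 15}) = 7
Therefore G(59) = 7.

7


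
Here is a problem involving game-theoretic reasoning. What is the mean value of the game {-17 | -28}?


Game = {-17 | -28}, a switch {a | b} with numbers a > b.
Its thermograph has left wall a - t and right wall b + t, which meet at t = (a - b)/2, where both equal (a + b)/2. So the mast (mean value) is at (a + b)/2.
Mean = (-17 + (-28))/2 = -45/2 = -45/2

-45/2


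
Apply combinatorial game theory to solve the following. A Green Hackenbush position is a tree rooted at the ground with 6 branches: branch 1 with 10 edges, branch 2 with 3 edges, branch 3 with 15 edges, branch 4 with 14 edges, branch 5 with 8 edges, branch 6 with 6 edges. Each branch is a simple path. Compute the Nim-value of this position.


The tree has 6 branches from the ground vertex.
In Green Hackenbush, the Nim-value of a simple path of length k is k.
Branch 1: length 10, Nim-value = 10
Branch 2: length 3, Nim-value = 3
Branch 3: length 15, Nim-value = 15
Branch 4: length 14, Nim-value = 14
Branch 5: length 8, Nim-value = 8
Branch 6: length 6, Nim-value = 6
Total Nim-value = XOR of all branch values:
0 XOR 10 = 10
10 XOR 3 = 9
9 XOR 15 = 6
6 XOR 14 = 8
8 XOR 8 = 0
0 XOR 6 = 6
Nim-value of the tree = 6

6


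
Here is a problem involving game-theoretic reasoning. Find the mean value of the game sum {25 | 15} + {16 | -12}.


G1 = {25 | 15}, G2 = {16 | -12}
Each is a switch {a | b} with numbers a > b; its mean value is (a + b)/2, and mean value is additive over game sums: m(G1 + G2) = m(G1) + m(G2).
Mean of G1 = (25 + (15))/2 = 40/2 = 20
Mean of G2 = (16 + (-12))/2 = 4/2 = 2
Mean of G1 + G2 = 20 + 2 = 22

22


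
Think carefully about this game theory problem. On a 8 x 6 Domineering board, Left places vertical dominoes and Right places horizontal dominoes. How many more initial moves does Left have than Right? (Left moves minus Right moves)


Board is 8 x 6 (rows x cols).
Left (vertical) placements: (rows-1) * cols = 7 * 6 = 42
Right (horizontal) placements: rows * (cols-1) = 8 * 5 = 40
Advantage = Left - Right = 42 - 40 = 2

2


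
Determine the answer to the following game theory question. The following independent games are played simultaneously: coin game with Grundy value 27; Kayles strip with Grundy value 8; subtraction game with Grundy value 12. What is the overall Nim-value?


By the Sprague-Grundy theorem, the Grundy value of a sum of games is the XOR of individual Grundy values.
coin game: Grundy value = 27. Running XOR: 0 XOR 27 = 27
Kayles strip: Grundy value = 8. Running XOR: 27 XOR 8 = 19
subtraction game: Grundy value = 12. Running XOR: 19 XOR 12 = 31
The combined Grundy value is 31.

31


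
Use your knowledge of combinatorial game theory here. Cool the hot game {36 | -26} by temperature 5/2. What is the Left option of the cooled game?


Original game: {36 | -26} (a switch {a | b} with a > b).
Cooling by t (for t below the temperature (a - b)/2 = 31) taxes each move by t: {a | b} cooled by t is {a - t | b + t}.
Cooling amount: t = 5/2
Cooled Left option: 36 - 5/2 = 67/2
Cooled Right option: -26 + 5/2 = -47/2
Cooled game: {67/2 | -47/2}
Left option = 67/2

67/2


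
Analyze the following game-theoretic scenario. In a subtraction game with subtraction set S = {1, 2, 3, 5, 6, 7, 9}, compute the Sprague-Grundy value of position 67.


The subtraction set is S = {1, 2, 3, 5, 6, 7, 9}.
G(k) = mex{ G(k - s) : s in S, s <= k }. We compute iteratively: G(0) = 0.
G(1) = mex({0}) = 1
G(2) = mex({0, 1}) = 2
G(3) = mex({0, 1, 2}) = 3
G(4) = mex({1, 2, 3}) = 0
G(5) = mex({0, 2, 3}) = 1
G(6) = mex({0, 1, 3}) = 2
G(7) = mex({0, 1, 2}) = 3
G(8) = mex({1, 2, 3}) = 0
G(9) = mex({0, 2, 3}) = 1
G(10) = mex({0, 1, 3}) = 2
G(11) = mex({0, 1, 2}) = 3
G(12) = mex({1, 2, 3}) = 0
Observe that G(4)..G(12) = 0, 1, 2, 3, 0, 1, 2, 3, 0 repeats G(0)..G(8) = 0, 1, 2, 3, 0, 1, 2, 3, 0.
For k >= max(S) = 9, G(k) is determined by the previous 9 values G(k-9)..G(k-1); a window of 9 consecutive values has recurred shifted by 4, so by induction G(k + 4) = G(k) for all k >= 0: the sequence is periodic from the start with period 4.
One period: G(0..3) = 0, 1, 2, 3.
67 mod 4 = 3, so G(67) = G(3) = 3.

3


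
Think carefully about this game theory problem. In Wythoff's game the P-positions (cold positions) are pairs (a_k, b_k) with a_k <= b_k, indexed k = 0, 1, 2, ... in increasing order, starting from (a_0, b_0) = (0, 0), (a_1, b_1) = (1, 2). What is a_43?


By Wythoff's theorem, a_k = floor(k * phi) and b_k = floor(k * phi^2) = a_k + k, where phi = (1 + sqrt(5))/2 is the golden ratio.
phi = (1 + sqrt(5))/2 = 1.618034
k = 43
k * phi = 43 * 1.618034 = 69.575462
a_43 = floor(k * phi) = 69

69


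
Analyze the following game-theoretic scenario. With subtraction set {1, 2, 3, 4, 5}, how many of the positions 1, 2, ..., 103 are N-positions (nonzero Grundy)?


Subtraction set S = {1, 2, 3, 4, 5}, so G(n) = n mod 6.
G(n) = 0 when n is a multiple of 6.
Multiples of 6 in [1, 103]: 17
N-positions (nonzero Grundy) = 103 - 17 = 86

86


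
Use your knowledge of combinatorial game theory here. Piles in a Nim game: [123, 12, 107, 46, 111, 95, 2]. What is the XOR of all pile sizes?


We need the XOR (exclusive or) of all pile sizes.
After XOR-ing pile 1 (size 123): 0 XOR 123 = 123
After XOR-ing pile 2 (size 12): 123 XOR 12 = 119
After XOR-ing pile 3 (size 107): 119 XOR 107 = 28
After XOR-ing pile 4 (size 46): 28 XOR 46 = 50
After XOR-ing pile 5 (size 111): 50 XOR 111 = 93
After XOR-ing pile 6 (size 95): 93 XOR 95 = 2
After XOR-ing pile 7 (size 2): 2 XOR 2 = 0
The Nim-value of this position is 0.

0


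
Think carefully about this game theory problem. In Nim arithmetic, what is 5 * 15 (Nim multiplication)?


Nim multiplication is bilinear over XOR: (u XOR v) * w = (u*w) XOR (v*w).
So we split each operand into its bit components and XOR the pairwise Nim products.
5 = 1 + 4 (as XOR of powers of 2).
15 = 1 + 2 + 4 + 8 (as XOR of powers of 2).
Using the standard Nim-product table on single bits:
  2*2 = 3,   2*4 = 8,   2*8 = 12,
  4*4 = 6,   4*8 = 11,  8*8 = 13,
and  1*x = x (identity), k*l = l*k (commutative).
Pairwise Nim products:
  1 * 1 = 1
  1 * 2 = 2
  1 * 4 = 4
  1 * 8 = 8
  4 * 1 = 4
  4 * 2 = 8
  4 * 4 = 6
  4 * 8 = 11
XOR them: 1 XOR 2 XOR 4 XOR 8 XOR 4 XOR 8 XOR 6 XOR 11 = 14.
Result: 5 * 15 = 14 (in Nim).

14


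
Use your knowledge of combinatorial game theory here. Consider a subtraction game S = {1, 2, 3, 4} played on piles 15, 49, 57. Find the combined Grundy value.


Subtraction set: {1, 2, 3, 4}
For this subtraction set, G(n) = n mod 5 (period = max + 1 = 5).
Pile 1 (size 15): G(15) = 15 mod 5 = 0
Pile 2 (size 49): G(49) = 49 mod 5 = 4
Pile 3 (size 57): G(57) = 57 mod 5 = 2
Total Grundy value = XOR of all: 0 XOR 4 XOR 2 = 6

6


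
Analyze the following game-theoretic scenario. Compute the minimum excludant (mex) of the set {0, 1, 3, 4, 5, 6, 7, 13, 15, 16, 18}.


Set = {0, 1, 3, 4, 5, 6, 7, 13, 15, 16, 18}
0 is in the set.
1 is in the set.
2 is NOT in the set. This is the mex.
mex = 2

2


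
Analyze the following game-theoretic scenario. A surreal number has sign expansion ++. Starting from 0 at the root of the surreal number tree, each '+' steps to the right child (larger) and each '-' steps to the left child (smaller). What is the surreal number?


Sign expansion: ++
Rule: track bounds (lo, hi), initially (-inf, +inf). On '+', the current value becomes lo and we move to the simplest number in (value, hi): value + 1 if hi = +inf, otherwise the midpoint (value + hi)/2. On '-', the current value becomes hi and we move to value - 1 if lo = -inf, otherwise the midpoint (lo + value)/2.
Start at 0.
Step 1: sign = +, move right. Bounds: (0, +inf). Value = 1
Step 2: sign = +, move right. Bounds: (1, +inf). Value = 2
The surreal number with sign expansion ++ is 2.

2


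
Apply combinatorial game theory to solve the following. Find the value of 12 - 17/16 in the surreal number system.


x = 12, y = 17/16
Converting to common denominator: 16
x = 192/16, y = 17/16
x - y = 12 - 17/16 = 175/16

175/16


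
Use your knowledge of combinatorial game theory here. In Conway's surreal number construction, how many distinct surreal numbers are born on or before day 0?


Day 0: {|} = 0 is born. Count = 1.
Day n: the number of surreal numbers born by day n is 2^(n+1) - 1.
By day 0: 2^1 - 1 = 1
By day 0: 1 surreal numbers.

1


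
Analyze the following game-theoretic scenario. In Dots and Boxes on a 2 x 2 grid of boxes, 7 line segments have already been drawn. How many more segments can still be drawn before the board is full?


Grid: 2 x 2 boxes, i.e. 3 rows and 3 columns of dots.
Horizontal edges: (rows + 1) * cols = 3 * 2 = 6
Vertical edges: rows * (cols + 1) = 2 * 3 = 6
Total edges: 6 + 6 = 12
Edges drawn: 7
Remaining: 12 - 7 = 5

5


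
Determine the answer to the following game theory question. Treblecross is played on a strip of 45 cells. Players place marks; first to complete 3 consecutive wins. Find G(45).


Treblecross: place X on empty cells; 3-in-a-row wins.
Playing within two cells of an existing X lets the opponent win at once, so sensible play treats the cells i-2..i+2 around each X as dead. The player left with no safe cell loses, so this is a normal-play take-away game on strips of safe cells.
Placing X at cell i (0-indexed) of a strip of k safe cells leaves independent strips of sizes max(0, i-2) and max(0, k-i-3). Hence G(k) = mex{ G(max(0,i-2)) XOR G(max(0,k-i-3)) : 0 <= i < k }, with G(0) = 0.
G(1): splits (0,0):0^0=0 -> mex({0}) = 1
G(2): splits (0,0):0^0=0 -> mex({0}) = 1
G(3): splits (0,0):0^0=0 -> mex({0}) = 1
G(4): splits (0,1):0^1=1 (0,0):0^0=0 -> mex({0, 1}) = 2
G(5): splits (0,2):0^1=1 (0,1):0^1=1 (0,0):0^0=0 -> mex({0, 1}) = 2
G(6) = mex({1}) = 0
G(7) = mex({0, 1, 2}) = 3
G(8) = mex({0, 1, 2}) = 3
G(9) = mex({0, 2}) = 1
G(10) = mex({0, 2, 3}) = 1
G(11) = mex({0, 3}) = 1
G(12) = mex({1, 3}) = 0
G(13) = mex({0, 1, 2, 3}) = 4
G(14) = mex({0, 1, 2}) = 3
G(15) = mex({0, 1, 2}) = 3
G(16) = mex({0, 1, 2, 4}) = 3
G(17) = mex({0, 1, 3, 4}) = 2
G(18) = mex({0, 1, 3, 4}) = 2
G(19) = mex({0, 1, 3, 5}) = 2
G(20) = mex({0, 1, 2, 3, 5}) = 4
G(21) = mex({0, 1, 2, 3, 5}) = 4
G(22) = mex({1, 2, 6}) = 0
G(23) = mex({0, 1, 2, 3, 4, 6}) = 5
G(24) = mex({0, 1, 2, 3, 4}) = 5
G(25) = mex({0, 1, 3, 4, 7}) = 2
G(26) = mex({0, 1, 3, 4, 5, 7}) = 2
G(27) = mex({0, 1, 3, 5}) = 2
G(28) = mex({0, 1, 2, 5}) = 3
G(29) = mex({0, 1, 2, 4, 5, 6}) = 3
G(30) = mex({1, 2, 4, 6}) = 0
G(31) = mex({0, 1, 2, 3, 4, 6}) = 5
G(32) = mex({1, 2, 3, 4, 7}) = 0
G(33) = mex({0, 3, 7}) = 1
G(34) = mex({0, 2, 3, 5, 7}) = 1
G(35) = mex({0, 2, 3, 5, 6}) = 1
G(36) = mex({0, 1, 2, 5, 6}) = 3
G(37) = mex({0, 1, 2, 4, 5, 6}) = 3
G(38) = mex({0, 1, 2, 4}) = 3
G(39) = mex({0, 1, 2, 3, 4, 7}) = 5
G(40) = mex({0, 1, 2, 3, 4, 5, 7}) = 6
G(41) = mex({0, 1, 2, 3, 5, 7}) = 4
G(42) = mex({0, 1, 2, 3, 5, 6, 7}) = 4
G(43) = mex({0, 2, 3, 5, 6}) = 1
G(44) = mex({1, 2, 3, 4, 5, 6}) = 0
G(45) = mex({0, 1, 2, 3, 4, 6, 7}) = 5
Therefore G(45) = 5.

5


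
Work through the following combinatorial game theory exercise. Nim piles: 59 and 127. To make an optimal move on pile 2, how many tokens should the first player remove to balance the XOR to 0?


Piles: 59 and 127
Current XOR: 59 XOR 127 = 68 (non-zero, so this is an N-position).
To make the XOR zero, we need to find a move that balances the piles.
For pile 2 (size 127): target = 127 XOR 68 = 59
We reduce pile 2 from 127 to 59.
Tokens removed: 127 - 59 = 68
Verification: 59 XOR 59 = 0

68


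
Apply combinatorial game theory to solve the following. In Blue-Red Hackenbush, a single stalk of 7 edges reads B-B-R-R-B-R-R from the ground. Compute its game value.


Edges (from ground): B-B-R-R-B-R-R
By Berlekamp's sign-expansion rule, a Blue-Red Hackenbush stalk has the value of the surreal number whose sign sequence is the edge sequence with B -> + and R -> -.
Sign sequence: ++--+--
Trace the sign expansion in the surreal number tree, starting from 0:
Edge 1: B (sign +) -> bounds (0, +inf), value = 1
Edge 2: B (sign +) -> bounds (1, +inf), value = 2
Edge 3: R (sign -) -> bounds (1, 2), value = 3/2
Edge 4: R (sign -) -> bounds (1, 3/2), value = 5/4
Edge 5: B (sign +) -> bounds (5/4, 3/2), value = 11/8
Edge 6: R (sign -) -> bounds (5/4, 11/8), value = 21/16
Edge 7: R (sign -) -> bounds (5/4, 21/16), value = 41/32
Game value = 41/32

41/32


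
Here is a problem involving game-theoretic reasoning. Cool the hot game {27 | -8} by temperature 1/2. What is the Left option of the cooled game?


Original game: {27 | -8} (a switch {a | b} with a > b).
Cooling by t (for t below the temperature (a - b)/2 = 35/2) taxes each move by t: {a | b} cooled by t is {a - t | b + t}.
Cooling amount: t = 1/2
Cooled Left option: 27 - 1/2 = 53/2
Cooled Right option: -8 + 1/2 = -15/2
Cooled game: {53/2 | -15/2}
Left option = 53/2

53/2


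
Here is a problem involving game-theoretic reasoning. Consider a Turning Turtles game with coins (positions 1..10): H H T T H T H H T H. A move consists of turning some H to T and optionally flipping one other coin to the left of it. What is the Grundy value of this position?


Coins: H H T T H T H H T H
Key fact: a single head at position k behaves exactly like a Nim heap of size k (turning it to T and optionally flipping a coin at j < k corresponds to moving the heap from k to j, or to 0), and heads combine as a disjunctive sum (two heads at the same place would cancel, matching j XOR j = 0). So the Nim-value is the XOR of the 1-indexed positions of the heads.
Face-up positions (1-indexed): [1, 2, 5, 7, 8, 10]
XOR 0 with 1: 0 XOR 1 = 1
XOR 1 with 2: 1 XOR 2 = 3
XOR 3 with 5: 3 XOR 5 = 6
XOR 6 with 7: 6 XOR 7 = 1
XOR 1 with 8: 1 XOR 8 = 9
XOR 9 with 10: 9 XOR 10 = 3
Nim-value = 3

3


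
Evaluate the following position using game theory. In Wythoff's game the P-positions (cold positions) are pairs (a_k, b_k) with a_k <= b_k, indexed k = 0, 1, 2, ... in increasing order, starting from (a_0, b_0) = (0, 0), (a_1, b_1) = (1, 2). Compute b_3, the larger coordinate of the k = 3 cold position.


By Wythoff's theorem, a_k = floor(k * phi) and b_k = floor(k * phi^2) = a_k + k, where phi = (1 + sqrt(5))/2 is the golden ratio.
phi = (1 + sqrt(5))/2 = 1.618034
phi^2 = phi + 1 = 2.618034
k = 3
k * phi^2 = 3 * 2.618034 = 7.854102
b_3 = floor(k * phi^2) = 7 (check: a_3 + k = 4 + 3 = 7)

7


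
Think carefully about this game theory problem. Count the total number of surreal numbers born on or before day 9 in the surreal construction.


Day 0: {|} = 0 is born. Count = 1.
Day n: the number of surreal numbers born by day n is 2^(n+1) - 1.
By day 0: 2^1 - 1 = 1
By day 1: 2^2 - 1 = 3
By day 2: 2^3 - 1 = 7
By day 3: 2^4 - 1 = 15
By day 4: 2^5 - 1 = 31
By day 5: 2^6 - 1 = 63
By day 6: 2^7 - 1 = 127
By day 7: 2^8 - 1 = 255
By day 8: 2^9 - 1 = 511
By day 9: 2^10 - 1 = 1023
By day 9: 1023 surreal numbers.

1023


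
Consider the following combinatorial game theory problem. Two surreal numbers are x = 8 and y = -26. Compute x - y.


x = 8, y = -26
x - y = 8 - -26 = 34

34


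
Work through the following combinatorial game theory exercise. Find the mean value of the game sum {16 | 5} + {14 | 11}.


G1 = {16 | 5}, G2 = {14 | 11}
Each is a switch {a | b} with numbers a > b; its mean value is (a + b)/2, and mean value is additive over game sums: m(G1 + G2) = m(G1) + m(G2).
Mean of G1 = (16 + (5))/2 = 21/2 = 21/2
Mean of G2 = (14 + (11))/2 = 25/2 = 25/2
Mean of G1 + G2 = 21/2 + 25/2 = 23

23


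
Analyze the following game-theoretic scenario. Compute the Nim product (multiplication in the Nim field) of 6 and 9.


Nim multiplication is bilinear over XOR: (u XOR v) * w = (u*w) XOR (v*w).
So we split each operand into its bit components and XOR the pairwise Nim products.
6 = 2 + 4 (as XOR of powers of 2).
9 = 1 + 8 (as XOR of powers of 2).
Using the standard Nim-product table on single bits:
  2*2 = 3,   2*4 = 8,   2*8 = 12,
  4*4 = 6,   4*8 = 11,  8*8 = 13,
and  1*x = x (identity), k*l = l*k (commutative).
Pairwise Nim products:
  2 * 1 = 2
  2 * 8 = 12
  4 * 1 = 4
  4 * 8 = 11
XOR them: 2 XOR 12 XOR 4 XOR 11 = 1.
Result: 6 * 9 = 1 (in Nim).

1
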